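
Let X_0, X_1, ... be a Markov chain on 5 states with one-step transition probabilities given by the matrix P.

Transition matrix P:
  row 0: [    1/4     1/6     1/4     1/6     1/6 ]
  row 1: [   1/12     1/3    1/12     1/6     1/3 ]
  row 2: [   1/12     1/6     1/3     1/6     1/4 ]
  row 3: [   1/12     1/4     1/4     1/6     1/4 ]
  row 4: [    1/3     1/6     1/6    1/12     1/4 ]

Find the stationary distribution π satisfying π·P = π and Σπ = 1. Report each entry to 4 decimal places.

Balance equations π_j = Σ_i π_i·P[i][j]:
  π_0 = 1/4·π_0 + 1/12·π_1 + 1/12·π_2 + 1/12·π_3 + 1/3·π_4
  π_1 = 1/6·π_0 + 1/3·π_1 + 1/6·π_2 + 1/4·π_3 + 1/6·π_4
  π_2 = 1/4·π_0 + 1/12·π_1 + 1/3·π_2 + 1/4·π_3 + 1/6·π_4
  π_3 = 1/6·π_0 + 1/6·π_1 + 1/6·π_2 + 1/6·π_3 + 1/12·π_4
  normalize: π_0 + π_1 + π_2 + π_3 + π_4 = 1
Solving the linear system gives exactly π = [2599/14770, 3169/14770, 1556/7385, 215/1477, 374/1477].

π = [0.1760, 0.2146, 0.2107, 0.1456, 0.2532]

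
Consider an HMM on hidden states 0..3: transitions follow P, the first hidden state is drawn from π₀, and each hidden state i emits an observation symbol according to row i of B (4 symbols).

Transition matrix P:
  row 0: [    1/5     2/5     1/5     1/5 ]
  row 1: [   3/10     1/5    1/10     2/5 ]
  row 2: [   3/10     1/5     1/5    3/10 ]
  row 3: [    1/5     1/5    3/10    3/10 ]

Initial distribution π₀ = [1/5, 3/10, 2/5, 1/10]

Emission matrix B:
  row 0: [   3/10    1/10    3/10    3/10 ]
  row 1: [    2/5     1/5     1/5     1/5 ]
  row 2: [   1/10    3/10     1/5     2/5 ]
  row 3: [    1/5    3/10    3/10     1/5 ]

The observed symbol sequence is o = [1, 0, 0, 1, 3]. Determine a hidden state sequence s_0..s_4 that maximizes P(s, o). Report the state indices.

t=0: δ = [2.000e-02, 6.000e-02, 1.200e-01, 3.000e-02]  (obs o_0=1)
t=1: δ = [1.080e-02, 9.600e-03, 2.400e-03, 7.200e-03]  ψ = [2, 2, 2, 2]  (obs o_1=0)
t=2: δ = [8.640e-04, 1.728e-03, 2.160e-04, 7.680e-04]  ψ = [1, 0, 0, 1]  (obs o_2=0)
t=3: δ = [5.184e-05, 6.912e-05, 6.912e-05, 2.074e-04]  ψ = [1, 0, 3, 1]  (obs o_3=1)
t=4: δ = [1.244e-05, 8.294e-06, 2.488e-05, 1.244e-05]  ψ = [3, 3, 3, 3]  (obs o_4=3)
backtrack: best end state = 2; path = [2, 0, 1, 3, 2]

path = [2, 0, 1, 3, 2]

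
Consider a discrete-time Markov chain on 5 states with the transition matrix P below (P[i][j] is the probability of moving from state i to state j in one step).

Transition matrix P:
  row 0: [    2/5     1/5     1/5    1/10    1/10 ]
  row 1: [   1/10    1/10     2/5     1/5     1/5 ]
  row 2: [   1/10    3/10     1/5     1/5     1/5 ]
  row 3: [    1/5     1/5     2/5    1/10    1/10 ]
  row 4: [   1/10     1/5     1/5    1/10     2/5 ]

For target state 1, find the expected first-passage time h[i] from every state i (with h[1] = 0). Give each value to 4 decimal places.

First-step conditioning: h[1] = 0; for i ≠ 1, h[i] = 1 + Σ_k P[i][k]·h[k].
  h[0] = 1 + 2/5·h[0] + 1/5·h[2] + 1/10·h[3] + 1/10·h[4]
  h[2] = 1 + 1/10·h[0] + 1/5·h[2] + 1/5·h[3] + 1/5·h[4]
  h[3] = 1 + 1/5·h[0] + 2/5·h[2] + 1/10·h[3] + 1/10·h[4]
  h[4] = 1 + 1/10·h[0] + 1/5·h[2] + 1/10·h[3] + 2/5·h[4]
Solving the 4×4 linear system over states ≠ 1 gives exactly h = [490/109, 0, 440/109, 480/109, 490/109] (h[1] = 0 is the target).

h = [4.4954, 0.0000, 4.0367, 4.4037, 4.4954]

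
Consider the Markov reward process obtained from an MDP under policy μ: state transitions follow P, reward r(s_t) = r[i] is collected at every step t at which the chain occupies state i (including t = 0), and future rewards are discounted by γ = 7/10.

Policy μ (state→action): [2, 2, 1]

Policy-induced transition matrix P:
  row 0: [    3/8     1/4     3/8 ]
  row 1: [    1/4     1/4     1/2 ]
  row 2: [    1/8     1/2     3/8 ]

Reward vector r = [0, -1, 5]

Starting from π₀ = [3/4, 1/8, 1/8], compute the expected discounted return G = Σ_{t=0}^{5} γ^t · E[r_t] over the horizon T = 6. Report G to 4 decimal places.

G = 3.8123

t=0: π = [0.7500, 0.1250, 0.1250], E[r] = 0.5000, γ^t·E[r] = 0.500000, running G = 0.500000
t=1: π = [0.3281, 0.2813, 0.3906], E[r] = 1.6719, γ^t·E[r] = 1.170313, running G = 1.670313
t=2: π = [0.2422, 0.3477, 0.4102], E[r] = 1.7031, γ^t·E[r] = 0.834531, running G = 2.504844
t=3: π = [0.2290, 0.3525, 0.4185], E[r] = 1.7397, γ^t·E[r] = 0.596733, running G = 3.101577
t=4: π = [0.2263, 0.3546, 0.4191], E[r] = 1.7407, γ^t·E[r] = 0.417948, running G = 3.519524
t=5: π = [0.2259, 0.3548, 0.4193], E[r] = 1.7419, γ^t·E[r] = 0.292756, running G = 3.812280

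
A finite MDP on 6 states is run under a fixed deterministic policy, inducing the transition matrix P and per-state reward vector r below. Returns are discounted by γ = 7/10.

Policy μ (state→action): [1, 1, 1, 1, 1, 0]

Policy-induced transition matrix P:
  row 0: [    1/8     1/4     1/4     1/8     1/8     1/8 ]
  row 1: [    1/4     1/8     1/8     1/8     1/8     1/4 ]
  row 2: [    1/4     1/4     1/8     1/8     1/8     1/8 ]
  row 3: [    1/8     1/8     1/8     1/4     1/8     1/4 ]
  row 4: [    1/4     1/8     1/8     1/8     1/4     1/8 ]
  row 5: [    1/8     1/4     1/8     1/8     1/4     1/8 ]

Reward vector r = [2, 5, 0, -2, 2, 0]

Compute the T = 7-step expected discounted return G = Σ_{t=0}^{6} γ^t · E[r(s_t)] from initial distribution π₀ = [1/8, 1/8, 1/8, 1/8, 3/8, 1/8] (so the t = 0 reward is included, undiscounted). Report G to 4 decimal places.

G = 4.1783

t=0: π = [0.1250, 0.1250, 0.1250, 0.1250, 0.3750, 0.1250], E[r] = 1.3750, γ^t·E[r] = 1.375000, running G = 1.375000
t=1: π = [0.2031, 0.1719, 0.1406, 0.1406, 0.1875, 0.1563], E[r] = 1.3594, γ^t·E[r] = 0.951563, running G = 2.326563
t=2: π = [0.1875, 0.1875, 0.1504, 0.1426, 0.1680, 0.1641], E[r] = 1.3633, γ^t·E[r] = 0.668008, running G = 2.994570
t=3: π = [0.1882, 0.1877, 0.1484, 0.1428, 0.1665, 0.1663], E[r] = 1.3625, γ^t·E[r] = 0.467354, running G = 3.461925
t=4: π = [0.1878, 0.1879, 0.1485, 0.1429, 0.1666, 0.1663], E[r] = 1.3625, γ^t·E[r] = 0.327133, running G = 3.789058
t=5: π = [0.1879, 0.1878, 0.1485, 0.1429, 0.1666, 0.1663], E[r] = 1.3624, γ^t·E[r] = 0.228986, running G = 4.018044
t=6: π = [0.1879, 0.1878, 0.1485, 0.1429, 0.1666, 0.1663], E[r] = 1.3624, γ^t·E[r] = 0.160290, running G = 4.178333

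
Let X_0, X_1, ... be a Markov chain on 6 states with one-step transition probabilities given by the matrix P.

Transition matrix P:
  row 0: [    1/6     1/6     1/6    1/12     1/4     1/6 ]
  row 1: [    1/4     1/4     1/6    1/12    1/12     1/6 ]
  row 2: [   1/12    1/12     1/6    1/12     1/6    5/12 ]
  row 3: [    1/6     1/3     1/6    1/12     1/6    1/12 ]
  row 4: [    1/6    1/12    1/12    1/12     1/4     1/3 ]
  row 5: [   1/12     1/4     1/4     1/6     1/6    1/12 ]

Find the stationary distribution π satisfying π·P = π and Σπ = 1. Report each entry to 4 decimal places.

π = [0.1505, 0.1879, 0.1695, 0.1011, 0.1784, 0.2126]

Balance equations π_j = Σ_i π_i·P[i][j]:
  π_0 = 1/6·π_0 + 1/4·π_1 + 1/12·π_2 + 1/6·π_3 + 1/6·π_4 + 1/12·π_5
  π_1 = 1/6·π_0 + 1/4·π_1 + 1/12·π_2 + 1/3·π_3 + 1/12·π_4 + 1/4·π_5
  π_2 = 1/6·π_0 + 1/6·π_1 + 1/6·π_2 + 1/6·π_3 + 1/12·π_4 + 1/4·π_5
  π_3 = 1/12·π_0 + 1/12·π_1 + 1/12·π_2 + 1/12·π_3 + 1/12·π_4 + 1/6·π_5
  π_4 = 1/4·π_0 + 1/12·π_1 + 1/6·π_2 + 1/6·π_3 + 1/4·π_4 + 1/6·π_5
  normalize: π_0 + π_1 + π_2 + π_3 + π_4 + π_5 = 1
Solving the linear system gives exactly π = [36511/242634, 45589/242634, 41131/242634, 8173/80878, 7215/40439, 8599/40439].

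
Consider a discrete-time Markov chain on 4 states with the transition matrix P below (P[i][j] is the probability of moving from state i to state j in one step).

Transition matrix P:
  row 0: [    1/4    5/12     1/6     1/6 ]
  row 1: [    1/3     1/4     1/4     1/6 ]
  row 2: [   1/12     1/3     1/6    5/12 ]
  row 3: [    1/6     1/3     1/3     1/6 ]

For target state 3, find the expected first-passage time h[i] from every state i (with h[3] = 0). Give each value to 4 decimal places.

First-step conditioning: h[3] = 0; for i ≠ 3, h[i] = 1 + Σ_k P[i][k]·h[k].
  h[0] = 1 + 1/4·h[0] + 5/12·h[1] + 1/6·h[2]
  h[1] = 1 + 1/3·h[0] + 1/4·h[1] + 1/4·h[2]
  h[2] = 1 + 1/12·h[0] + 1/3·h[1] + 1/6·h[2]
Solving the 3×3 linear system over states ≠ 3 gives exactly h = [2028/437, 1992/437, 1524/437, 0] (h[3] = 0 is the target).

h = [4.6407, 4.5584, 3.4874, 0.0000]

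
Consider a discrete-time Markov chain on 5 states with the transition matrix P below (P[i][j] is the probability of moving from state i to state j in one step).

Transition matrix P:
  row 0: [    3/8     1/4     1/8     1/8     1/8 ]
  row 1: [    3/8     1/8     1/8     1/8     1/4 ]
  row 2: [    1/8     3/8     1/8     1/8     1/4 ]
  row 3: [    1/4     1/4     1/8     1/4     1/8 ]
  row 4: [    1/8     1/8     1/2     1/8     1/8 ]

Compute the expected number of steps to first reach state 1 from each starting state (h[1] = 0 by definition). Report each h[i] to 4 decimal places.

h = [3.9355, 0.0000, 3.4839, 3.9355, 4.2581]

First-step conditioning: h[1] = 0; for i ≠ 1, h[i] = 1 + Σ_k P[i][k]·h[k].
  h[0] = 1 + 3/8·h[0] + 1/8·h[2] + 1/8·h[3] + 1/8·h[4]
  h[2] = 1 + 1/8·h[0] + 1/8·h[2] + 1/8·h[3] + 1/4·h[4]
  h[3] = 1 + 1/4·h[0] + 1/8·h[2] + 1/4·h[3] + 1/8·h[4]
  h[4] = 1 + 1/8·h[0] + 1/2·h[2] + 1/8·h[3] + 1/8·h[4]
Solving the 4×4 linear system over states ≠ 1 gives exactly h = [122/31, 0, 108/31, 122/31, 132/31] (h[1] = 0 is the target).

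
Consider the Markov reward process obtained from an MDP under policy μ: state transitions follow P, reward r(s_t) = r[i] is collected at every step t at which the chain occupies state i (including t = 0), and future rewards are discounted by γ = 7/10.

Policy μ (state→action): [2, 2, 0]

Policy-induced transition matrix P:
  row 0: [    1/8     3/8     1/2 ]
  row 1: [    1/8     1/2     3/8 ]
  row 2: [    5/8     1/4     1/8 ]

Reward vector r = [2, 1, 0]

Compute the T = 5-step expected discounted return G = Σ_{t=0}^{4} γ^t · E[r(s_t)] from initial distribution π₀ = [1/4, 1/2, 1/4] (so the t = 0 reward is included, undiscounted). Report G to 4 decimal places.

t=0: π = [0.2500, 0.5000, 0.2500], E[r] = 1.0000, γ^t·E[r] = 1.000000, running G = 1.000000
t=1: π = [0.2500, 0.4063, 0.3438], E[r] = 0.9063, γ^t·E[r] = 0.634375, running G = 1.634375
t=2: π = [0.2969, 0.3828, 0.3203], E[r] = 0.9766, γ^t·E[r] = 0.478516, running G = 2.112891
t=3: π = [0.2852, 0.3828, 0.3320], E[r] = 0.9531, γ^t·E[r] = 0.326922, running G = 2.439813
t=4: π = [0.2910, 0.3813, 0.3276], E[r] = 0.9634, γ^t·E[r] = 0.231307, running G = 2.671120

G = 2.6711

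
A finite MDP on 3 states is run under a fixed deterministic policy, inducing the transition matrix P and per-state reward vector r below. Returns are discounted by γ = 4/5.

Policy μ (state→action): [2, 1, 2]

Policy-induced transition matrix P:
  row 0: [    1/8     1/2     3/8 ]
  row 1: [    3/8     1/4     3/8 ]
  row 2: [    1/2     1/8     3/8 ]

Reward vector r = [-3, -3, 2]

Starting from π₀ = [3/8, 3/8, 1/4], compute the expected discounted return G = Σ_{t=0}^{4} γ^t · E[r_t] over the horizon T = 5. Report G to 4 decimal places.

G = -4.4068

t=0: π = [0.3750, 0.3750, 0.2500], E[r] = -1.7500, γ^t·E[r] = -1.750000, running G = -1.750000
t=1: π = [0.3125, 0.3125, 0.3750], E[r] = -1.1250, γ^t·E[r] = -0.900000, running G = -2.650000
t=2: π = [0.3438, 0.2813, 0.3750], E[r] = -1.1250, γ^t·E[r] = -0.720000, running G = -3.370000
t=3: π = [0.3359, 0.2891, 0.3750], E[r] = -1.1250, γ^t·E[r] = -0.576000, running G = -3.946000
t=4: π = [0.3379, 0.2871, 0.3750], E[r] = -1.1250, γ^t·E[r] = -0.460800, running G = -4.406800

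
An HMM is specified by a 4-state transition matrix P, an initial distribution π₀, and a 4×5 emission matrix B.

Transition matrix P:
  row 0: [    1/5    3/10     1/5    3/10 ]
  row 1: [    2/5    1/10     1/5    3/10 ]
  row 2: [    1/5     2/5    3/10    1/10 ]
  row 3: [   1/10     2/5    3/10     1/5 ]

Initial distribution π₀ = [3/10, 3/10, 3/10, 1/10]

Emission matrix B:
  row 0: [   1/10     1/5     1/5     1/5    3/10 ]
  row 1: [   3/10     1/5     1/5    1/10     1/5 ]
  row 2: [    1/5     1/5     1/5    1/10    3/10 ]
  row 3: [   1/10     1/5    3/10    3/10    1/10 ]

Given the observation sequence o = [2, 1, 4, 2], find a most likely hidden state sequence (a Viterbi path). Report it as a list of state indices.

path = [2, 1, 0, 3]

t=0: δ = [6.000e-02, 6.000e-02, 6.000e-02, 3.000e-02]  (obs o_0=2)
t=1: δ = [4.800e-03, 4.800e-03, 3.600e-03, 3.600e-03]  ψ = [1, 2, 2, 0]  (obs o_1=1)
t=2: δ = [5.760e-04, 2.880e-04, 3.240e-04, 1.440e-04]  ψ = [1, 0, 2, 0]  (obs o_2=4)
t=3: δ = [2.304e-05, 3.456e-05, 2.304e-05, 5.184e-05]  ψ = [0, 0, 0, 0]  (obs o_3=2)
backtrack: best end state = 3; path = [2, 1, 0, 3]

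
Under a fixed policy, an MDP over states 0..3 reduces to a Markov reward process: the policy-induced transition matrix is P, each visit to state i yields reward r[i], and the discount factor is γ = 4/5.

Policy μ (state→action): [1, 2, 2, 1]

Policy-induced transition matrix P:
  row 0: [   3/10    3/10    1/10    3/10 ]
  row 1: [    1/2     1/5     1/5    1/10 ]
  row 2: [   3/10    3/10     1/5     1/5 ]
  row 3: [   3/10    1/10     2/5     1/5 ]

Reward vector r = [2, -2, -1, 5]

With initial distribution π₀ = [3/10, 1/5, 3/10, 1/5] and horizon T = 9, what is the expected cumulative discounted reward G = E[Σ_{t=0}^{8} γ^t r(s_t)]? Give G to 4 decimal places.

t=0: π = [0.3000, 0.2000, 0.3000, 0.2000], E[r] = 0.9000, γ^t·E[r] = 0.900000, running G = 0.900000
t=1: π = [0.3400, 0.2400, 0.2100, 0.2100], E[r] = 1.0400, γ^t·E[r] = 0.832000, running G = 1.732000
t=2: π = [0.3480, 0.2340, 0.2080, 0.2100], E[r] = 1.0700, γ^t·E[r] = 0.684800, running G = 2.416800
t=3: π = [0.3468, 0.2346, 0.2072, 0.2114], E[r] = 1.0742, γ^t·E[r] = 0.549990, running G = 2.966790
t=4: π = [0.3469, 0.2343, 0.2076, 0.2112], E[r] = 1.0738, γ^t·E[r] = 0.439837, running G = 3.406627
t=5: π = [0.3469, 0.2343, 0.2076, 0.2113], E[r] = 1.0738, γ^t·E[r] = 0.351870, running G = 3.758497
t=6: π = [0.3469, 0.2343, 0.2076, 0.2113], E[r] = 1.0738, γ^t·E[r] = 0.281490, running G = 4.039987
t=7: π = [0.3469, 0.2343, 0.2076, 0.2113], E[r] = 1.0738, γ^t·E[r] = 0.225192, running G = 4.265179
t=8: π = [0.3469, 0.2343, 0.2076, 0.2113], E[r] = 1.0738, γ^t·E[r] = 0.180154, running G = 4.445333

G = 4.4453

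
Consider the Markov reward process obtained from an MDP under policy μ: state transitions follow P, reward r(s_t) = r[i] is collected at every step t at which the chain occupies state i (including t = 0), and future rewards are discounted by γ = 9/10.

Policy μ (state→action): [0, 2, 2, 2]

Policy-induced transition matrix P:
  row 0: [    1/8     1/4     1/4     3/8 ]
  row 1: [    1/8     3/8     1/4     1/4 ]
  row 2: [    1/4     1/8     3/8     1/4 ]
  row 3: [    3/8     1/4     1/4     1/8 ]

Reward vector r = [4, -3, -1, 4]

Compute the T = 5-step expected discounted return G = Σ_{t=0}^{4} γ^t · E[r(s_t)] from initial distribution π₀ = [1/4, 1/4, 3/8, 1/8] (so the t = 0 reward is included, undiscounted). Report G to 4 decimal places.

G = 3.0560

t=0: π = [0.2500, 0.2500, 0.3750, 0.1250], E[r] = 0.3750, γ^t·E[r] = 0.375000, running G = 0.375000
t=1: π = [0.2031, 0.2344, 0.2969, 0.2656], E[r] = 0.8750, γ^t·E[r] = 0.787500, running G = 1.162500
t=2: π = [0.2285, 0.2422, 0.2871, 0.2422], E[r] = 0.8691, γ^t·E[r] = 0.704004, running G = 1.866504
t=3: π = [0.2214, 0.2444, 0.2859, 0.2483], E[r] = 0.8599, γ^t·E[r] = 0.626840, running G = 2.493344
t=4: π = [0.2228, 0.2448, 0.2857, 0.2466], E[r] = 0.8576, γ^t·E[r] = 0.562695, running G = 3.056039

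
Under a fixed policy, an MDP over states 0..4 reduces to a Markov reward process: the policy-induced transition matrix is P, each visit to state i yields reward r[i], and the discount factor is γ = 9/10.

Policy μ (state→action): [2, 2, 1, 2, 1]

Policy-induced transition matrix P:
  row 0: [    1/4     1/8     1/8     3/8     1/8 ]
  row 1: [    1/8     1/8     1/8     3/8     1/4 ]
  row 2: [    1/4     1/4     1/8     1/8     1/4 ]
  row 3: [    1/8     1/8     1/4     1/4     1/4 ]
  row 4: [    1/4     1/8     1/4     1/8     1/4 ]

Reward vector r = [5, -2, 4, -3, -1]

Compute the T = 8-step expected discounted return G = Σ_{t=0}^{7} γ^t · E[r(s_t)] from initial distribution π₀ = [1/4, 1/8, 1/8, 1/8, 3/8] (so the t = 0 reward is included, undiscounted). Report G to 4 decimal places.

G = 3.1874

t=0: π = [0.2500, 0.1250, 0.1250, 0.1250, 0.3750], E[r] = 0.7500, γ^t·E[r] = 0.750000, running G = 0.750000
t=1: π = [0.2188, 0.1406, 0.1875, 0.2344, 0.2188], E[r] = 0.6406, γ^t·E[r] = 0.576563, running G = 1.326563
t=2: π = [0.2031, 0.1484, 0.1816, 0.2441, 0.2227], E[r] = 0.4902, γ^t·E[r] = 0.397090, running G = 1.723652
t=3: π = [0.2009, 0.1477, 0.1833, 0.2434, 0.2246], E[r] = 0.4878, γ^t·E[r] = 0.355601, running G = 2.079253
t=4: π = [0.2011, 0.1479, 0.1835, 0.2426, 0.2249], E[r] = 0.4911, γ^t·E[r] = 0.322203, running G = 2.401457
t=5: π = [0.2012, 0.1479, 0.1834, 0.2426, 0.2249], E[r] = 0.4912, γ^t·E[r] = 0.290044, running G = 2.691501
t=6: π = [0.2012, 0.1479, 0.1834, 0.2426, 0.2249], E[r] = 0.4911, γ^t·E[r] = 0.261004, running G = 2.952505
t=7: π = [0.2012, 0.1479, 0.1834, 0.2426, 0.2249], E[r] = 0.4911, γ^t·E[r] = 0.234903, running G = 3.187408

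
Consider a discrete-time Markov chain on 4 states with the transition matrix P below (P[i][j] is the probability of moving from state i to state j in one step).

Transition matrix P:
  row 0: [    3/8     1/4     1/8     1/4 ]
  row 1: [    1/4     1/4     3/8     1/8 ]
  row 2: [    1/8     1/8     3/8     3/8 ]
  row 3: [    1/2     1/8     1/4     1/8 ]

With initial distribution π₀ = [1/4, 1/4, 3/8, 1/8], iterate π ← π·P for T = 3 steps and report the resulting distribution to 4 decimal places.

t=0: π = [0.2500, 0.2500, 0.3750, 0.1250]
t=1: π = [0.2656, 0.1875, 0.2969, 0.2500]
t=2: π = [0.3086, 0.1816, 0.2773, 0.2324]
t=3: π = [0.3120, 0.1863, 0.2688, 0.2329]

π = [0.3120, 0.1863, 0.2688, 0.2329]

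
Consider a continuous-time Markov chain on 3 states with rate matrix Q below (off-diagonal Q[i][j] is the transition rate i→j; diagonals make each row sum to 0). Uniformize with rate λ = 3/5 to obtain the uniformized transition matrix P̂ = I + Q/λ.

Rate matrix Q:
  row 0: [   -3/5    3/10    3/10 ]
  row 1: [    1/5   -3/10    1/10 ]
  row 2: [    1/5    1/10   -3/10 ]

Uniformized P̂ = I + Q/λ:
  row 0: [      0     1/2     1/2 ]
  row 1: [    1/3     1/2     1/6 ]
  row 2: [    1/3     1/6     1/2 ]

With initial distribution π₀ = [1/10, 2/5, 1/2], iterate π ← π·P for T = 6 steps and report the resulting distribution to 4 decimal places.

t=0: π = [0.1000, 0.4000, 0.5000]
t=1: π = [0.3000, 0.3333, 0.3667]
t=2: π = [0.2333, 0.3778, 0.3889]
t=3: π = [0.2556, 0.3704, 0.3741]
t=4: π = [0.2481, 0.3753, 0.3765]
t=5: π = [0.2506, 0.3745, 0.3749]
t=6: π = [0.2498, 0.3750, 0.3752]

π = [0.2498, 0.3750, 0.3752]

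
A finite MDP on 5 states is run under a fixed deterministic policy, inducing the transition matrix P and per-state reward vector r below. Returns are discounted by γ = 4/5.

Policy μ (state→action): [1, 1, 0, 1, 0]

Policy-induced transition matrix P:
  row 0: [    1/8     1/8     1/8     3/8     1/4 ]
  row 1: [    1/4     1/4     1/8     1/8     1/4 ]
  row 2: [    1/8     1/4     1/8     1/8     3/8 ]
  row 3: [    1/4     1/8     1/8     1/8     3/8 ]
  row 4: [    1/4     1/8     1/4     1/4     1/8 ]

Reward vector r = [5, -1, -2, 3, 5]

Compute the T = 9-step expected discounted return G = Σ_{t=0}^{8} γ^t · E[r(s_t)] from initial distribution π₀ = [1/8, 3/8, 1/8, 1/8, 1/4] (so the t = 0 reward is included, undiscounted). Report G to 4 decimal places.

G = 9.8283

t=0: π = [0.1250, 0.3750, 0.1250, 0.1250, 0.2500], E[r] = 1.6250, γ^t·E[r] = 1.625000, running G = 1.625000
t=1: π = [0.2188, 0.1875, 0.1563, 0.1875, 0.2500], E[r] = 2.4063, γ^t·E[r] = 1.925000, running G = 3.550000
t=2: π = [0.2031, 0.1680, 0.1563, 0.2109, 0.2617], E[r] = 2.4766, γ^t·E[r] = 1.585000, running G = 5.135000
t=3: π = [0.2051, 0.1655, 0.1577, 0.2085, 0.2632], E[r] = 2.4858, γ^t·E[r] = 1.272750, running G = 6.407750
t=4: π = [0.2047, 0.1654, 0.1579, 0.2092, 0.2629], E[r] = 2.4839, γ^t·E[r] = 1.017425, running G = 7.425175
t=5: π = [0.2047, 0.1654, 0.1579, 0.2090, 0.2630], E[r] = 2.4845, γ^t·E[r] = 0.814108, running G = 8.239283
t=6: π = [0.2047, 0.1654, 0.1579, 0.2090, 0.2630], E[r] = 2.4843, γ^t·E[r] = 0.651245, running G = 8.890528
t=7: π = [0.2047, 0.1654, 0.1579, 0.2090, 0.2630], E[r] = 2.4843, γ^t·E[r] = 0.521004, running G = 9.411531
t=8: π = [0.2047, 0.1654, 0.1579, 0.2090, 0.2630], E[r] = 2.4843, γ^t·E[r] = 0.416801, running G = 9.828333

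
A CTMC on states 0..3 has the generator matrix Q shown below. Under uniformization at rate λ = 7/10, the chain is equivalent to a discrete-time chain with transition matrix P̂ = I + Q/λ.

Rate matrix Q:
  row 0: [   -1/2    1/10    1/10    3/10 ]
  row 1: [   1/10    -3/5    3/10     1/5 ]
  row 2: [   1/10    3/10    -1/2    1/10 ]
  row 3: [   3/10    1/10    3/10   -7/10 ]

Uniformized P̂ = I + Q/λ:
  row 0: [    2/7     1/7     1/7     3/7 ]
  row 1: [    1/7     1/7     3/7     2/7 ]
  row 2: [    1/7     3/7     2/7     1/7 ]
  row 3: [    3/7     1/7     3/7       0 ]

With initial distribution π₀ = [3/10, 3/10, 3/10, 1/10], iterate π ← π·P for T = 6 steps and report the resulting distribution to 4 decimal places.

π = [0.2379, 0.2329, 0.3156, 0.2136]

t=0: π = [0.3000, 0.3000, 0.3000, 0.1000]
t=1: π = [0.2143, 0.2286, 0.3000, 0.2571]
t=2: π = [0.2469, 0.2286, 0.3245, 0.2000]
t=3: π = [0.2353, 0.2356, 0.3117, 0.2175]
t=4: π = [0.2386, 0.2319, 0.3168, 0.2127]
t=5: π = [0.2377, 0.2334, 0.3151, 0.2138]
t=6: π = [0.2379, 0.2329, 0.3156, 0.2136]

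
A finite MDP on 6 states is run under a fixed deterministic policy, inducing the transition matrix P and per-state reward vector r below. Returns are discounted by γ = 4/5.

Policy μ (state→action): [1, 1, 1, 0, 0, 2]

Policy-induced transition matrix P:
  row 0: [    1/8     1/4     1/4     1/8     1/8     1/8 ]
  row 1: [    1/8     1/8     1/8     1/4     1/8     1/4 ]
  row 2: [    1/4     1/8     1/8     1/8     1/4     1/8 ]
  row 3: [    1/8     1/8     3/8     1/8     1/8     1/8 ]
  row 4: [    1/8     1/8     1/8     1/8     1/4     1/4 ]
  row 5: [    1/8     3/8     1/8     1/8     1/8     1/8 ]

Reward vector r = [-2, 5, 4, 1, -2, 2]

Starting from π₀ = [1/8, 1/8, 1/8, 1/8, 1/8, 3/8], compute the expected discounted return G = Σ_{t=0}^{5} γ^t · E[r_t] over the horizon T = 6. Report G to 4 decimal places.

G = 5.7175

t=0: π = [0.1250, 0.1250, 0.1250, 0.1250, 0.1250, 0.3750], E[r] = 1.5000, γ^t·E[r] = 1.500000, running G = 1.500000
t=1: π = [0.1406, 0.2344, 0.1719, 0.1406, 0.1563, 0.1563], E[r] = 1.7188, γ^t·E[r] = 1.375000, running G = 2.875000
t=2: π = [0.1465, 0.1816, 0.1777, 0.1543, 0.1660, 0.1738], E[r] = 1.4961, γ^t·E[r] = 0.957500, running G = 3.832500
t=3: π = [0.1472, 0.1868, 0.1819, 0.1477, 0.1680, 0.1685], E[r] = 1.5156, γ^t·E[r] = 0.776000, running G = 4.608500
t=4: π = [0.1477, 0.1855, 0.1803, 0.1483, 0.1687, 0.1693], E[r] = 1.5030, γ^t·E[r] = 0.615625, running G = 5.224125
t=5: π = [0.1475, 0.1858, 0.1806, 0.1482, 0.1686, 0.1693], E[r] = 1.5056, γ^t·E[r] = 0.493365, running G = 5.717490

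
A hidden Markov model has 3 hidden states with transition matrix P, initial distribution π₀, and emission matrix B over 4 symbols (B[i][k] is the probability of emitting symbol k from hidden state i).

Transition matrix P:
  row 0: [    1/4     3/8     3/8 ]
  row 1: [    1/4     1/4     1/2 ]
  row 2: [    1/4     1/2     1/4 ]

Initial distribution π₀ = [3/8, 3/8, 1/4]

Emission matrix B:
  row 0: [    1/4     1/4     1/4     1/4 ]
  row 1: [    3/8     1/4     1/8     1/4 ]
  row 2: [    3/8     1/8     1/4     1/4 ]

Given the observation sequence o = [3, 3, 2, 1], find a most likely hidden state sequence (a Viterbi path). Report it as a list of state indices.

t=0: δ = [9.375e-02, 9.375e-02, 6.250e-02]  (obs o_0=3)
t=1: δ = [5.859e-03, 8.789e-03, 1.172e-02]  ψ = [0, 0, 1]  (obs o_1=3)
t=2: δ = [7.324e-04, 7.324e-04, 1.099e-03]  ψ = [2, 2, 1]  (obs o_2=2)
t=3: δ = [6.866e-05, 1.373e-04, 4.578e-05]  ψ = [2, 2, 1]  (obs o_3=1)
backtrack: best end state = 1; path = [0, 1, 2, 1]

path = [0, 1, 2, 1]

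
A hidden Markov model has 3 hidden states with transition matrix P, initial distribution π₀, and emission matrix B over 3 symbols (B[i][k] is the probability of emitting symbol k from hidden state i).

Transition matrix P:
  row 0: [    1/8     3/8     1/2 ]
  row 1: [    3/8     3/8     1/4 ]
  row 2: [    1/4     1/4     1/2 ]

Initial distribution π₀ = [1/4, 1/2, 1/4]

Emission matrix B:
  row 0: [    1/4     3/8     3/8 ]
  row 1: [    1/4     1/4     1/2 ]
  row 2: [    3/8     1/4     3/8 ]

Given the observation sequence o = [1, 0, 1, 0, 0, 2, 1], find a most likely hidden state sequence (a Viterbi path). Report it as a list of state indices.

t=0: δ = [9.375e-02, 1.250e-01, 6.250e-02]  (obs o_0=1)
t=1: δ = [1.172e-02, 1.172e-02, 1.758e-02]  ψ = [1, 1, 0]  (obs o_1=0)
t=2: δ = [1.648e-03, 1.099e-03, 2.197e-03]  ψ = [1, 0, 2]  (obs o_2=1)
t=3: δ = [1.373e-04, 1.545e-04, 4.120e-04]  ψ = [2, 0, 2]  (obs o_3=0)
t=4: δ = [2.575e-05, 2.575e-05, 7.725e-05]  ψ = [2, 2, 2]  (obs o_4=0)
t=5: δ = [7.242e-06, 9.656e-06, 1.448e-05]  ψ = [2, 2, 2]  (obs o_5=2)
t=6: δ = [1.358e-06, 9.052e-07, 1.810e-06]  ψ = [1, 1, 2]  (obs o_6=1)
backtrack: best end state = 2; path = [0, 2, 2, 2, 2, 2, 2]

path = [0, 2, 2, 2, 2, 2, 2]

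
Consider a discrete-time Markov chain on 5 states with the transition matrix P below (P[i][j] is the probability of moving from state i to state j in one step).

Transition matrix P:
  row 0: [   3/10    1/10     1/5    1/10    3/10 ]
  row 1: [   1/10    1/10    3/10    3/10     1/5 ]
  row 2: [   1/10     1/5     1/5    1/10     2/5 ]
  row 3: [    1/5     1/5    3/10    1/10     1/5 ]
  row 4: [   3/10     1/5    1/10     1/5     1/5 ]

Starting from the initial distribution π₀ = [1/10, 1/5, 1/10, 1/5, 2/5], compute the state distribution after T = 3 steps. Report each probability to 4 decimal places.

π = [0.2097, 0.1631, 0.2056, 0.1584, 0.2632]

t=0: π = [0.1000, 0.2000, 0.1000, 0.2000, 0.4000]
t=1: π = [0.2200, 0.1700, 0.2000, 0.1800, 0.2300]
t=2: π = [0.2080, 0.1610, 0.2120, 0.1570, 0.2620]
t=3: π = [0.2097, 0.1631, 0.2056, 0.1584, 0.2632]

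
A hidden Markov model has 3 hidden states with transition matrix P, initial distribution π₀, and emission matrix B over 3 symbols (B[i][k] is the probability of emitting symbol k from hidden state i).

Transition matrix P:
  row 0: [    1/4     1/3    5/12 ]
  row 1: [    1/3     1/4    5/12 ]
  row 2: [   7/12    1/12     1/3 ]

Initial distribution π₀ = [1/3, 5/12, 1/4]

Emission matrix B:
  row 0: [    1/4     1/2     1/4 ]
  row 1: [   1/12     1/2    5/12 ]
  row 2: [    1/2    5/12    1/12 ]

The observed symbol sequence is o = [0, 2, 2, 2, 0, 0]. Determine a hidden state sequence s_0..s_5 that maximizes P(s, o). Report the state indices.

path = [2, 0, 1, 1, 2, 2]

t=0: δ = [8.333e-02, 3.472e-02, 1.250e-01]  (obs o_0=0)
t=1: δ = [1.823e-02, 1.157e-02, 3.472e-03]  ψ = [2, 0, 2]  (obs o_1=2)
t=2: δ = [1.139e-03, 2.532e-03, 6.330e-04]  ψ = [0, 0, 0]  (obs o_2=2)
t=3: δ = [2.110e-04, 2.637e-04, 8.791e-05]  ψ = [1, 1, 1]  (obs o_3=2)
t=4: δ = [2.198e-05, 5.861e-06, 5.494e-05]  ψ = [1, 0, 1]  (obs o_4=0)
t=5: δ = [8.013e-06, 6.105e-07, 9.157e-06]  ψ = [2, 0, 2]  (obs o_5=0)
backtrack: best end state = 2; path = [2, 0, 1, 1, 2, 2]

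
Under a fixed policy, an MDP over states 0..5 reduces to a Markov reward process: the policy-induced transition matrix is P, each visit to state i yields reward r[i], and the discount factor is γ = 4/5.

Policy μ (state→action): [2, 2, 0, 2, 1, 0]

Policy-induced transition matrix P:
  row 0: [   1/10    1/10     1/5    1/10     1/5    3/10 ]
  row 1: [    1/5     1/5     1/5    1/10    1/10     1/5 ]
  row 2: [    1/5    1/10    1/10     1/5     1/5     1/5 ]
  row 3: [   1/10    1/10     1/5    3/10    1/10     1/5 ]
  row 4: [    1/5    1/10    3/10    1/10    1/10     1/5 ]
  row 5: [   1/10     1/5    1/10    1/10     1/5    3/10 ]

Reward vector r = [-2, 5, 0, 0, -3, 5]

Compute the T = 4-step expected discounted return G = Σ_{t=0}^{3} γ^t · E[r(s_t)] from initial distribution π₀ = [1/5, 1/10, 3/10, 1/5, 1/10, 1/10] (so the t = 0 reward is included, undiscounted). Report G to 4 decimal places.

G = 2.3584

t=0: π = [0.2000, 0.1000, 0.3000, 0.2000, 0.1000, 0.1000], E[r] = 0.3000, γ^t·E[r] = 0.300000, running G = 0.300000
t=1: π = [0.1500, 0.1200, 0.1700, 0.1700, 0.1600, 0.2300], E[r] = 0.9700, γ^t·E[r] = 0.776000, running G = 1.076000
t=2: π = [0.1450, 0.1350, 0.1760, 0.1510, 0.1550, 0.2380], E[r] = 1.1100, γ^t·E[r] = 0.710400, running G = 1.786400
t=3: π = [0.1466, 0.1373, 0.1741, 0.1478, 0.1559, 0.2383], E[r] = 1.1171, γ^t·E[r] = 0.571955, running G = 2.358355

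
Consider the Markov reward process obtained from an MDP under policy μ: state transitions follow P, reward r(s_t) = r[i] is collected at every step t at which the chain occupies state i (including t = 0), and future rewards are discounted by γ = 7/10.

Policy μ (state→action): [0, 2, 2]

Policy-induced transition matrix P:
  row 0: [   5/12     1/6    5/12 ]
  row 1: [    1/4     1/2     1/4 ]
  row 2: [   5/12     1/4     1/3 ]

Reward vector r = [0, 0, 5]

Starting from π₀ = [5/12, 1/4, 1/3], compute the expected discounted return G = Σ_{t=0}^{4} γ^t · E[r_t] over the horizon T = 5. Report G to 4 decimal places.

G = 4.7098

t=0: π = [0.4167, 0.2500, 0.3333], E[r] = 1.6667, γ^t·E[r] = 1.666667, running G = 1.666667
t=1: π = [0.3750, 0.2778, 0.3472], E[r] = 1.7361, γ^t·E[r] = 1.215278, running G = 2.881944
t=2: π = [0.3704, 0.2882, 0.3414], E[r] = 1.7072, γ^t·E[r] = 0.836516, running G = 3.718461
t=3: π = [0.3686, 0.2912, 0.3402], E[r] = 1.7009, γ^t·E[r] = 0.583411, running G = 4.301872
t=4: π = [0.3681, 0.2921, 0.3398], E[r] = 1.6989, γ^t·E[r] = 0.407915, running G = 4.709787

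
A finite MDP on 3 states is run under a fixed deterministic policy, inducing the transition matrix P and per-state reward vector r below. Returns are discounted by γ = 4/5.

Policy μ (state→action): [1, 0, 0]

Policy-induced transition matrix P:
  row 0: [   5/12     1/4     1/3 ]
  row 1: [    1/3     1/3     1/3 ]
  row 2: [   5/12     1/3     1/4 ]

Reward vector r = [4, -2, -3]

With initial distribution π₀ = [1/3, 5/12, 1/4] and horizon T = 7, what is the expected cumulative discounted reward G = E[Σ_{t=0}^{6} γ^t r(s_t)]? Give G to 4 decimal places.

G = -0.1779

t=0: π = [0.3333, 0.4167, 0.2500], E[r] = -0.2500, γ^t·E[r] = -0.250000, running G = -0.250000
t=1: π = [0.3819, 0.3056, 0.3125], E[r] = -0.0208, γ^t·E[r] = -0.016667, running G = -0.266667
t=2: π = [0.3912, 0.3015, 0.3073], E[r] = 0.0399, γ^t·E[r] = 0.025556, running G = -0.241111
t=3: π = [0.3915, 0.3007, 0.3077], E[r] = 0.0415, γ^t·E[r] = 0.021259, running G = -0.219852
t=4: π = [0.3916, 0.3007, 0.3077], E[r] = 0.0419, γ^t·E[r] = 0.017180, running G = -0.202672
t=5: π = [0.3916, 0.3007, 0.3077], E[r] = 0.0420, γ^t·E[r] = 0.013748, running G = -0.188924
t=6: π = [0.3916, 0.3007, 0.3077], E[r] = 0.0420, γ^t·E[r] = 0.010999, running G = -0.177925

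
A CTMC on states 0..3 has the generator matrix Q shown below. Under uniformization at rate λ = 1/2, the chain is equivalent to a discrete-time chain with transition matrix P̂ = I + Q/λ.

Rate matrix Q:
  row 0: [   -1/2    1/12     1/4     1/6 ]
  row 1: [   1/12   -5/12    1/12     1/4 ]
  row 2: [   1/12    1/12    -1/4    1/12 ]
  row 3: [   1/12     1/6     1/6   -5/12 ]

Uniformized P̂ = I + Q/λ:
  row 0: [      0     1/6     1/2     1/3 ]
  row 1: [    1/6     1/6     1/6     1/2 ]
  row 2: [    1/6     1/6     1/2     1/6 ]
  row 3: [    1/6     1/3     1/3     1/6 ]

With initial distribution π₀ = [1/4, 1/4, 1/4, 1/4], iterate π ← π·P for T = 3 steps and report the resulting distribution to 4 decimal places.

π = [0.1424, 0.2095, 0.3854, 0.2627]

t=0: π = [0.2500, 0.2500, 0.2500, 0.2500]
t=1: π = [0.1250, 0.2083, 0.3750, 0.2917]
t=2: π = [0.1458, 0.2153, 0.3819, 0.2569]
t=3: π = [0.1424, 0.2095, 0.3854, 0.2627]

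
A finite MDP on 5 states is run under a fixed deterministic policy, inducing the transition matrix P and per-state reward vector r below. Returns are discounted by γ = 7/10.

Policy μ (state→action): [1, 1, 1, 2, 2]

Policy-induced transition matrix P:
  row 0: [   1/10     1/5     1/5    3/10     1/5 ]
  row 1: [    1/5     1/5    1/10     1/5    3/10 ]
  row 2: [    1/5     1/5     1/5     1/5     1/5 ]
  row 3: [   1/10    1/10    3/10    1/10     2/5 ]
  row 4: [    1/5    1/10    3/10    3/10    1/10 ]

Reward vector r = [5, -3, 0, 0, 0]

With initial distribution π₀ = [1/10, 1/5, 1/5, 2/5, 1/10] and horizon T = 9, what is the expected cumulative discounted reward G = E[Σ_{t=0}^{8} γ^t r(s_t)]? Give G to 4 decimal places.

G = 0.6409

t=0: π = [0.1000, 0.2000, 0.2000, 0.4000, 0.1000], E[r] = -0.1000, γ^t·E[r] = -0.100000, running G = -0.100000
t=1: π = [0.1500, 0.1500, 0.2300, 0.1800, 0.2900], E[r] = 0.3000, γ^t·E[r] = 0.210000, running G = 0.110000
t=2: π = [0.1670, 0.1530, 0.2320, 0.2260, 0.2220], E[r] = 0.3760, γ^t·E[r] = 0.184240, running G = 0.294240
t=3: π = [0.1607, 0.1552, 0.2295, 0.2163, 0.2383], E[r] = 0.3379, γ^t·E[r] = 0.115900, running G = 0.410140
t=4: π = [0.1623, 0.1545, 0.2299, 0.2183, 0.2350], E[r] = 0.3479, γ^t·E[r] = 0.083526, running G = 0.493666
t=5: π = [0.1619, 0.1547, 0.2299, 0.2179, 0.2356], E[r] = 0.3457, γ^t·E[r] = 0.058099, running G = 0.551764
t=6: π = [0.1620, 0.1546, 0.2299, 0.2180, 0.2355], E[r] = 0.3461, γ^t·E[r] = 0.040722, running G = 0.592486
t=7: π = [0.1620, 0.1547, 0.2299, 0.2180, 0.2355], E[r] = 0.3460, γ^t·E[r] = 0.028498, running G = 0.620985
t=8: π = [0.1620, 0.1547, 0.2299, 0.2180, 0.2355], E[r] = 0.3461, γ^t·E[r] = 0.019950, running G = 0.640934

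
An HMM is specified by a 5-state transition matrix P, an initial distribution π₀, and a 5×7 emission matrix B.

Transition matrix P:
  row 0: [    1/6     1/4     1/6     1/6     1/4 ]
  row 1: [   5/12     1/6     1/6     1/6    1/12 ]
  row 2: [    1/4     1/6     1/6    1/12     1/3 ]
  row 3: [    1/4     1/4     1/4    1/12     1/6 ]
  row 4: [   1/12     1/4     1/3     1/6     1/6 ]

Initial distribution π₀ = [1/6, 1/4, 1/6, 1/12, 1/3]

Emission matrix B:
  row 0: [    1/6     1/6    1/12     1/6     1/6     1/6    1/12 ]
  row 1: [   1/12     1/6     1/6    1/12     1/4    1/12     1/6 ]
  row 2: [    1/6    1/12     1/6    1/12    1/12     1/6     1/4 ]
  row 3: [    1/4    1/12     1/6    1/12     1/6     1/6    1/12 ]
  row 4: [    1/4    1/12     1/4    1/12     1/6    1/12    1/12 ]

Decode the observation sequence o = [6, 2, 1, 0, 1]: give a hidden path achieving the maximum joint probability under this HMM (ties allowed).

t=0: δ = [1.389e-02, 4.167e-02, 4.167e-02, 6.944e-03, 2.778e-02]  (obs o_0=6)
t=1: δ = [1.447e-03, 1.157e-03, 1.543e-03, 1.157e-03, 3.472e-03]  ψ = [1, 1, 4, 1, 2]  (obs o_1=2)
t=2: δ = [8.038e-05, 1.447e-04, 9.645e-05, 4.823e-05, 4.823e-05]  ψ = [1, 4, 4, 4, 4]  (obs o_2=1)
t=3: δ = [1.005e-05, 2.009e-06, 4.019e-06, 6.028e-06, 8.038e-06]  ψ = [1, 1, 1, 1, 2]  (obs o_3=0)
t=4: δ = [2.791e-07, 4.186e-07, 2.233e-07, 1.395e-07, 2.093e-07]  ψ = [0, 0, 4, 0, 0]  (obs o_4=1)
backtrack: best end state = 1; path = [2, 4, 1, 0, 1]

path = [2, 4, 1, 0, 1]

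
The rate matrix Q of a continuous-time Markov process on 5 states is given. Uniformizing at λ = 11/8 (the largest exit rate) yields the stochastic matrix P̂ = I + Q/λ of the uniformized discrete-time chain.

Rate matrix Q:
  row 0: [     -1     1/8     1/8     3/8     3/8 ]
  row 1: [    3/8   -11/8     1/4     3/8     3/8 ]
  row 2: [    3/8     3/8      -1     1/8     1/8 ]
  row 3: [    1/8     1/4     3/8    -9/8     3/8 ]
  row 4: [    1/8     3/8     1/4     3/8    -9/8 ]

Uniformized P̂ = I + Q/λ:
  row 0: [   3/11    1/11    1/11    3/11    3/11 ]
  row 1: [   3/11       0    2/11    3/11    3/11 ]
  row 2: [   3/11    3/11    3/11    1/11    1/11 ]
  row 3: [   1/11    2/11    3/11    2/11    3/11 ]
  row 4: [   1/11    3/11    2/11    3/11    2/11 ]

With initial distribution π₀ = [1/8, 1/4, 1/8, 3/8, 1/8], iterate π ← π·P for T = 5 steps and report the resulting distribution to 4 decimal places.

t=0: π = [0.1250, 0.2500, 0.1250, 0.3750, 0.1250]
t=1: π = [0.1818, 0.1477, 0.2159, 0.2159, 0.2386]
t=2: π = [0.1901, 0.1798, 0.2045, 0.2138, 0.2118]
t=3: π = [0.1953, 0.1697, 0.2026, 0.2161, 0.2163]
t=4: π = [0.1941, 0.1713, 0.2021, 0.2163, 0.2162]
t=5: π = [0.1941, 0.1711, 0.2022, 0.2163, 0.2163]

π = [0.1941, 0.1711, 0.2022, 0.2163, 0.2163]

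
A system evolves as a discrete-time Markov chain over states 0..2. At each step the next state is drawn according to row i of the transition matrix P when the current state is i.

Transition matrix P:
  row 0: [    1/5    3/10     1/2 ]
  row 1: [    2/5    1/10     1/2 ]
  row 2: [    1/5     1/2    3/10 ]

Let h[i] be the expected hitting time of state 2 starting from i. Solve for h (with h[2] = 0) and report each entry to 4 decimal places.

First-step conditioning: h[2] = 0; for i ≠ 2, h[i] = 1 + Σ_k P[i][k]·h[k].
  h[0] = 1 + 1/5·h[0] + 3/10·h[1]
  h[1] = 1 + 2/5·h[0] + 1/10·h[1]
Solving the 2×2 linear system over states ≠ 2 gives exactly h = [2, 2, 0] (h[2] = 0 is the target).

h = [2.0000, 2.0000, 0.0000]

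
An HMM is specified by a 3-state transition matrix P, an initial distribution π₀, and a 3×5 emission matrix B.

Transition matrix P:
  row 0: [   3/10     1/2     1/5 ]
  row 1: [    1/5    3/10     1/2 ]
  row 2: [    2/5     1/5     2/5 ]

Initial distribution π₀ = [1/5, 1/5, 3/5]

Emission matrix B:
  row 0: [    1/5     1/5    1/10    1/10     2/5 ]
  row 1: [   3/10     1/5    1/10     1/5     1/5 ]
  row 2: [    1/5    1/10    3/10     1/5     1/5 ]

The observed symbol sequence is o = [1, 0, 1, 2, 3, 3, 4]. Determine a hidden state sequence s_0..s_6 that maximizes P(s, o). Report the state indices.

t=0: δ = [4.000e-02, 4.000e-02, 6.000e-02]  (obs o_0=1)
t=1: δ = [4.800e-03, 6.000e-03, 4.800e-03]  ψ = [2, 0, 2]  (obs o_1=0)
t=2: δ = [3.840e-04, 4.800e-04, 3.000e-04]  ψ = [2, 0, 1]  (obs o_2=1)
t=3: δ = [1.200e-05, 1.920e-05, 7.200e-05]  ψ = [2, 0, 1]  (obs o_3=2)
t=4: δ = [2.880e-06, 2.880e-06, 5.760e-06]  ψ = [2, 2, 2]  (obs o_4=3)
t=5: δ = [2.304e-07, 2.880e-07, 4.608e-07]  ψ = [2, 0, 2]  (obs o_5=3)
t=6: δ = [7.373e-08, 2.304e-08, 3.686e-08]  ψ = [2, 0, 2]  (obs o_6=4)
backtrack: best end state = 0; path = [2, 0, 1, 2, 2, 2, 0]

path = [2, 0, 1, 2, 2, 2, 0]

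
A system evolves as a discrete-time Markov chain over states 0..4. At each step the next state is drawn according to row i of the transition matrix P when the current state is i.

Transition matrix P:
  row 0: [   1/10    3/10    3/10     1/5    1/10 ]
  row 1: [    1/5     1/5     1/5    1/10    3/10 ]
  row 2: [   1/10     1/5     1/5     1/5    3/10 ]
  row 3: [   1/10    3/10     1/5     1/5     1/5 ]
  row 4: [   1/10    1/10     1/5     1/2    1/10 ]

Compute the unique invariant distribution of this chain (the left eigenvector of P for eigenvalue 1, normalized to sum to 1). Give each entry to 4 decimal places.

Balance equations π_j = Σ_i π_i·P[i][j]:
  π_0 = 1/10·π_0 + 1/5·π_1 + 1/10·π_2 + 1/10·π_3 + 1/10·π_4
  π_1 = 3/10·π_0 + 1/5·π_1 + 1/5·π_2 + 3/10·π_3 + 1/10·π_4
  π_2 = 3/10·π_0 + 1/5·π_1 + 1/5·π_2 + 1/5·π_3 + 1/5·π_4
  π_3 = 1/5·π_0 + 1/10·π_1 + 1/5·π_2 + 1/5·π_3 + 1/2·π_4
  normalize: π_0 + π_1 + π_2 + π_3 + π_4 = 1
Solving the linear system gives exactly π = [1494/12293, 2647/12293, 2608/12293, 2967/12293, 2577/12293].

π = [0.1215, 0.2153, 0.2122, 0.2414, 0.2096]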